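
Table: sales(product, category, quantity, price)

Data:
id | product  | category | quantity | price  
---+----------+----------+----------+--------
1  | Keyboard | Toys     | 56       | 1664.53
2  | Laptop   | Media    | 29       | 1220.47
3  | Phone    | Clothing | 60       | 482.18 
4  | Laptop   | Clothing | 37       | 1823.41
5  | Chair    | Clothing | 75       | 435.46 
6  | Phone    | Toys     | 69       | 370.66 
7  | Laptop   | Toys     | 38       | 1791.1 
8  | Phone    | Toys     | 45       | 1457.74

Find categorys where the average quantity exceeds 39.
SELECT category, AVG(quantity)
FROM sales
GROUP BY category
HAVING AVG(quantity) > 39

Result:
  Clothing: avg=57.33
  Toys: avg=52.00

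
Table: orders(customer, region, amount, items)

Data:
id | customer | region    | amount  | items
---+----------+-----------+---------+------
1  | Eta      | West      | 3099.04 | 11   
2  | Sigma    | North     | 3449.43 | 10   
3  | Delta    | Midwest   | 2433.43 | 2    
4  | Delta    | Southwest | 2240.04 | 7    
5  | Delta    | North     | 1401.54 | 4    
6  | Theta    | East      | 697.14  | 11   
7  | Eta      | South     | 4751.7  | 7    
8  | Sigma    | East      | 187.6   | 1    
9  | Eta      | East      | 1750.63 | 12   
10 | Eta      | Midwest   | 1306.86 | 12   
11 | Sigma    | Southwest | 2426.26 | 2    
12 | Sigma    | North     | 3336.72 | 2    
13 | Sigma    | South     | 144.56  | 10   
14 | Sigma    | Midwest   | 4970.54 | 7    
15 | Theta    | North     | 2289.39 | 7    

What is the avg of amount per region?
SELECT region, AVG(amount) as result
FROM orders
GROUP BY region

Result:
  East: 878.46
  Midwest: 2903.61
  North: 2619.27
  South: 2448.13
  Southwest: 2333.15
  West: 3099.04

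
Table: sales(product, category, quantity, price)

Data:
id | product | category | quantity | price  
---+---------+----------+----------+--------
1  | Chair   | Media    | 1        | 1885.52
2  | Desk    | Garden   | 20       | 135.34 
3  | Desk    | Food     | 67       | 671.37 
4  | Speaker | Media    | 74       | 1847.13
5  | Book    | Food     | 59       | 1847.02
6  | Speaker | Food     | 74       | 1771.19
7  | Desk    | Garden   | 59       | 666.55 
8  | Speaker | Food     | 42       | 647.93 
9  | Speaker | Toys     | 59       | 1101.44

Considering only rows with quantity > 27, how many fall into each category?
SELECT category, COUNT(*)
FROM sales
WHERE quantity > 27
GROUP BY category

Note: WHERE filters rows before grouping.

Result:
  Food: 4
  Garden: 1
  Media: 1
  Toys: 1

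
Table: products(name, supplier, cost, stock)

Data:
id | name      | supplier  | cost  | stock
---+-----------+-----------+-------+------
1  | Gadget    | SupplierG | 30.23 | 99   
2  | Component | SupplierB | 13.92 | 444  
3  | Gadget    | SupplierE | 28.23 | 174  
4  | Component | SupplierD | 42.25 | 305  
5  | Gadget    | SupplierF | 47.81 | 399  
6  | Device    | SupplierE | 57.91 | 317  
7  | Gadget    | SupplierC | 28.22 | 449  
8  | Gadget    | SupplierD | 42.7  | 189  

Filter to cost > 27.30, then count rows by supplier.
SELECT supplier, COUNT(*)
FROM products
WHERE cost > 27.30
GROUP BY supplier

Note: WHERE filters rows before grouping.

Result:
  SupplierC: 1
  SupplierD: 2
  SupplierE: 2
  SupplierF: 1
  SupplierG: 1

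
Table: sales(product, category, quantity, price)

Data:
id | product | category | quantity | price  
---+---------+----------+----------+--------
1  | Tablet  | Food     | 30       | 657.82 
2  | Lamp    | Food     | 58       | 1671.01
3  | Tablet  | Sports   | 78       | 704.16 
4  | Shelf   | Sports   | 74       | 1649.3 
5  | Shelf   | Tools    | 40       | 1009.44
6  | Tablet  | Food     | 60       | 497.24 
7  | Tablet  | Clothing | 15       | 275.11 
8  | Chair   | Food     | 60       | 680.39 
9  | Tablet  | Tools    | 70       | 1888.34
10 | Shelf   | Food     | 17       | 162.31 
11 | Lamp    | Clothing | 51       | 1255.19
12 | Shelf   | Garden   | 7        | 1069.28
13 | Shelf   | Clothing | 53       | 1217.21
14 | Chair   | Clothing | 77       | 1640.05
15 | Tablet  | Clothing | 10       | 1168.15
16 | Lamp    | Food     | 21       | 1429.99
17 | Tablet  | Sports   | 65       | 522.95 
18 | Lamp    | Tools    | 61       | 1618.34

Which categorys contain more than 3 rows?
SELECT category, COUNT(*) as cnt
FROM sales
GROUP BY category
HAVING COUNT(*) > 3

Result:
  Clothing: 5
  Food: 6

Note: HAVING filters groups after aggregation, WHERE filters rows before.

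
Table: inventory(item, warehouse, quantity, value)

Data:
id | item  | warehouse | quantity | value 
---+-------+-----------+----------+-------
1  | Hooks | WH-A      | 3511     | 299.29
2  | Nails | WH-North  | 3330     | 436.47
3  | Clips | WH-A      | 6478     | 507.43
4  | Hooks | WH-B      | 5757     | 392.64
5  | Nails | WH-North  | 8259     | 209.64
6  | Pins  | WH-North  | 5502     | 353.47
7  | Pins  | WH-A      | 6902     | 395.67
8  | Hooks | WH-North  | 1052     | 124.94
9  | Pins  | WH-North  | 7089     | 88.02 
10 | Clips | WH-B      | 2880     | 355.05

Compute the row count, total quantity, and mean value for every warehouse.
SELECT warehouse,
       COUNT(*) as cnt,
       SUM(quantity) as total_quantity,
       AVG(value) as avg_value
FROM inventory
GROUP BY warehouse

Result:
  WH-A: 3 records, 16891 total quantity, 400.80 avg value
  WH-B: 2 records, 8637 total quantity, 373.85 avg value
  WH-North: 5 records, 25232 total quantity, 242.51 avg value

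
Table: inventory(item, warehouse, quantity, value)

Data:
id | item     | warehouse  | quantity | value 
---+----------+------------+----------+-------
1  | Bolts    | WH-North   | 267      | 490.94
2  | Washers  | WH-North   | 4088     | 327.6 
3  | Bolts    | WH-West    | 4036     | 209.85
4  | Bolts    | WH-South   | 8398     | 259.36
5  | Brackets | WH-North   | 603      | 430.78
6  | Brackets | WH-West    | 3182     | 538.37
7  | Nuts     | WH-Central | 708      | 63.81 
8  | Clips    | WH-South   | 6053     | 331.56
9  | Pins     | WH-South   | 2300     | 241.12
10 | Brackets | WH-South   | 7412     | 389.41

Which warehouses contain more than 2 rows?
SELECT warehouse, COUNT(*) as cnt
FROM inventory
GROUP BY warehouse
HAVING COUNT(*) > 2

Result:
  WH-North: 3
  WH-South: 4

Note: HAVING filters groups after aggregation, WHERE filters rows before.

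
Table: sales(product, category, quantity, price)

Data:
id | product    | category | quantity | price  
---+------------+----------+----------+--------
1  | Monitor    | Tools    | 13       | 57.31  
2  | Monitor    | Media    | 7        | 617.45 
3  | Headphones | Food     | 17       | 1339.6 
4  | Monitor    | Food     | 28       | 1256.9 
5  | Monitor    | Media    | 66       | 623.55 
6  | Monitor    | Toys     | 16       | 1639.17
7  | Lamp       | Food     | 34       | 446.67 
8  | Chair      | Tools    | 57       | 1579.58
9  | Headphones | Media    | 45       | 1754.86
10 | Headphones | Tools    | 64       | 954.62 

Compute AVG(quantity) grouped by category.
SELECT category, AVG(quantity) as result
FROM sales
GROUP BY category

Result:
  Food: 26.33
  Media: 39.33
  Tools: 44.67
  Toys: 16.00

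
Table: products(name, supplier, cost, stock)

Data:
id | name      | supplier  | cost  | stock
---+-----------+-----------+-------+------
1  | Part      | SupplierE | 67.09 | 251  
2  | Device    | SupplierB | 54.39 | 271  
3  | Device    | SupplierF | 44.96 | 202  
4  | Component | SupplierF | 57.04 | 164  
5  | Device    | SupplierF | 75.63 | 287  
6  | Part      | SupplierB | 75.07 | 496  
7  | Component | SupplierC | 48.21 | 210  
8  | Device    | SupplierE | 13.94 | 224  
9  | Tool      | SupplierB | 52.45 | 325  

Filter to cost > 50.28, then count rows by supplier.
SELECT supplier, COUNT(*)
FROM products
WHERE cost > 50.28
GROUP BY supplier

Note: WHERE filters rows before grouping.

Result:
  SupplierB: 3
  SupplierE: 1
  SupplierF: 2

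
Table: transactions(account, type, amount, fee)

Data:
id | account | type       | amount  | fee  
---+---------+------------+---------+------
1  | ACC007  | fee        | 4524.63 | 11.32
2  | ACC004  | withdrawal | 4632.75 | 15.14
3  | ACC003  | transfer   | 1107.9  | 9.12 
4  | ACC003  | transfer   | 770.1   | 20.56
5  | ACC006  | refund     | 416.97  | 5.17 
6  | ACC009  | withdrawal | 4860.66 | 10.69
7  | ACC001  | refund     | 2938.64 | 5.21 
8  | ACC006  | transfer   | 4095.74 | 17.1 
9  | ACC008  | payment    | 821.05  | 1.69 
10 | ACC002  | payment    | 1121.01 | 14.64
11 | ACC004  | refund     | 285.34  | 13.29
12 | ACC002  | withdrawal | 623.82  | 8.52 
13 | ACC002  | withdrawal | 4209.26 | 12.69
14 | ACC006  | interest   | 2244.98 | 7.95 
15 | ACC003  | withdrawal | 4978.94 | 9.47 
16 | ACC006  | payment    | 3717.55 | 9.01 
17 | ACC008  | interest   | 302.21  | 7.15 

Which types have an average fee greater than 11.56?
SELECT type, AVG(fee)
FROM transactions
GROUP BY type
HAVING AVG(fee) > 11.56

Result:
  transfer: avg=15.59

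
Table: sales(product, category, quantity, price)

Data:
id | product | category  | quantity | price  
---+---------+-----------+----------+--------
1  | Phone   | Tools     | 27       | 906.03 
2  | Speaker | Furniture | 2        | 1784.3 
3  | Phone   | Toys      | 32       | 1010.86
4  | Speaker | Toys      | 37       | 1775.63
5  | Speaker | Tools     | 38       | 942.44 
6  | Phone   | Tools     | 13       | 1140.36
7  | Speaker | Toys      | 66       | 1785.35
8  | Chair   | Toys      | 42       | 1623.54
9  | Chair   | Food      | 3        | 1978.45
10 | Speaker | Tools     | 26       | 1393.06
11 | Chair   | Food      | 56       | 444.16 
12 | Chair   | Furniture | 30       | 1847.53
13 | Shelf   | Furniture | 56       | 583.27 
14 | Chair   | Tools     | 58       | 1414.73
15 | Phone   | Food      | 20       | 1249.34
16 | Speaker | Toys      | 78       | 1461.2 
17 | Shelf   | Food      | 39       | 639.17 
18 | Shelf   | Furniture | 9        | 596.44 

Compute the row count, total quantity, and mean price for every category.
SELECT category,
       COUNT(*) as cnt,
       SUM(quantity) as total_quantity,
       AVG(price) as avg_price
FROM sales
GROUP BY category

Result:
  Food: 4 records, 118 total quantity, 1077.78 avg price
  Furniture: 4 records, 97 total quantity, 1202.89 avg price
  Tools: 5 records, 162 total quantity, 1159.32 avg price
  Toys: 5 records, 255 total quantity, 1531.32 avg price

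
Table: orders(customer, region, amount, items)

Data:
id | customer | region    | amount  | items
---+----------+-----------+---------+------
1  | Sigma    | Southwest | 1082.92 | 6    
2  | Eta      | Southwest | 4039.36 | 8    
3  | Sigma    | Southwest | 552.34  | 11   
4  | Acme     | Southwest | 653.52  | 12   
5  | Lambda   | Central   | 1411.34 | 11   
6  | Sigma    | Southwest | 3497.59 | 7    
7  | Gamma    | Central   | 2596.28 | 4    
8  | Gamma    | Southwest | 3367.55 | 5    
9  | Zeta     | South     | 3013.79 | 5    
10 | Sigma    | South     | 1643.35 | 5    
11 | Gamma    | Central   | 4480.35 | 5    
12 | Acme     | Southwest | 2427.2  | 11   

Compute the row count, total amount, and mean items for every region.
SELECT region,
       COUNT(*) as cnt,
       SUM(amount) as total_amount,
       AVG(items) as avg_items
FROM orders
GROUP BY region

Result:
  Central: 3 records, 8487.97 total amount, 6.67 avg items
  South: 2 records, 4657.14 total amount, 5.00 avg items
  Southwest: 7 records, 15620.48 total amount, 8.57 avg items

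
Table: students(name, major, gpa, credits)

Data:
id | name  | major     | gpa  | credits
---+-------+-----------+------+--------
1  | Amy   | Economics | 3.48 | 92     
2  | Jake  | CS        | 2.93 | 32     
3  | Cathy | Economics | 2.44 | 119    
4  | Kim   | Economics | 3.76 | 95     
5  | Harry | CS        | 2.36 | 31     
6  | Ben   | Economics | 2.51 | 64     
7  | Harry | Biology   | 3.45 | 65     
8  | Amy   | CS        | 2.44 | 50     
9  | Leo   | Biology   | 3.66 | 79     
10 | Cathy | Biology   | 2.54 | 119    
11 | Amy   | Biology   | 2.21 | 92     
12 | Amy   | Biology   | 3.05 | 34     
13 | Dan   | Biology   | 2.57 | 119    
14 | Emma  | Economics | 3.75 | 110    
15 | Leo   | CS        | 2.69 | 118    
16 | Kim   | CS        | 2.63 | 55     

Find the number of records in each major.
SELECT major, COUNT(*) as count
FROM students
GROUP BY major

Result:
  Biology: 6
  CS: 5
  Economics: 5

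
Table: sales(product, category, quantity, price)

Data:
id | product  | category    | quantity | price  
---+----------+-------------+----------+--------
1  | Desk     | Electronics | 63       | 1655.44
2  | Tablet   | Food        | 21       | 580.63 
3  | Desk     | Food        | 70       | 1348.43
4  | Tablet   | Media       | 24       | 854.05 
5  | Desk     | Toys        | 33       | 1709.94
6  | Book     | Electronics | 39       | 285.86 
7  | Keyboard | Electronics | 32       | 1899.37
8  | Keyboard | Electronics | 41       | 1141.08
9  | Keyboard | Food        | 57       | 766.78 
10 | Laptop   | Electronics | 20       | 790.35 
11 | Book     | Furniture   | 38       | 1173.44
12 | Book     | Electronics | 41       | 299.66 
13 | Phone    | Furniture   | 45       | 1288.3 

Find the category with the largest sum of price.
SELECT category, SUM(price) as val
FROM sales
GROUP BY category
ORDER BY val DESC
LIMIT 1

Result: Electronics with sum(price) = 6071.76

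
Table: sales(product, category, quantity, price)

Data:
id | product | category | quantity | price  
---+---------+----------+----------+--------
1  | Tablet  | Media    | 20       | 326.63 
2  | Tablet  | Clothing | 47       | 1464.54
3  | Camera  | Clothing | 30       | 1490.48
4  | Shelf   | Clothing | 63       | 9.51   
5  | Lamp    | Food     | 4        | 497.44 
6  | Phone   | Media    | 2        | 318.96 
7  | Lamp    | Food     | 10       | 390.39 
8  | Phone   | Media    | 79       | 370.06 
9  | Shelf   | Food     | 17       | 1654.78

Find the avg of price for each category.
SELECT category, AVG(price) as result
FROM sales
GROUP BY category

Result:
  Clothing: 988.18
  Food: 847.54
  Media: 338.55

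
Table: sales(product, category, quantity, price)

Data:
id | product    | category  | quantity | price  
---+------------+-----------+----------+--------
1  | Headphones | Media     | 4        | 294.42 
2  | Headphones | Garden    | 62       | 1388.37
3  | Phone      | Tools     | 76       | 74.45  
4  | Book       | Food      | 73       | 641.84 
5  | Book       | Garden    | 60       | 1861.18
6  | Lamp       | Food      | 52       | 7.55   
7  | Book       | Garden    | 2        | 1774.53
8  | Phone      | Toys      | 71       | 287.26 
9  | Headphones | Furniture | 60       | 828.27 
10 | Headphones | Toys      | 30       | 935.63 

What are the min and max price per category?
SELECT category, MIN(price), MAX(price)
FROM sales
GROUP BY category

Result:
  Food: min=7.55, max=641.84
  Furniture: min=828.27, max=828.27
  Garden: min=1388.37, max=1861.18
  Media: min=294.42, max=294.42
  Tools: min=74.45, max=74.45
  Toys: min=287.26, max=935.63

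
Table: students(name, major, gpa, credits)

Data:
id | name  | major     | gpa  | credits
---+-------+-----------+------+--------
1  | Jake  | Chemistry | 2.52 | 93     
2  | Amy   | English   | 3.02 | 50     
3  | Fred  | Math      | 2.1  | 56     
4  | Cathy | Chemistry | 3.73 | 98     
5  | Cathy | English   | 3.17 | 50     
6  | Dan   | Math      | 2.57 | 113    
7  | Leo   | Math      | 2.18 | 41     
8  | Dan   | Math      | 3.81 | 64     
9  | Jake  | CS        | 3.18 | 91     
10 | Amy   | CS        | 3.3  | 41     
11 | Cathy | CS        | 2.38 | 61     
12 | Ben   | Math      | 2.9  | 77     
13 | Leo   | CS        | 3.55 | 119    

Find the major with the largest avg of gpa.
SELECT major, AVG(gpa) as val
FROM students
GROUP BY major
ORDER BY val DESC
LIMIT 1

Result: Chemistry with avg(gpa) = 3.13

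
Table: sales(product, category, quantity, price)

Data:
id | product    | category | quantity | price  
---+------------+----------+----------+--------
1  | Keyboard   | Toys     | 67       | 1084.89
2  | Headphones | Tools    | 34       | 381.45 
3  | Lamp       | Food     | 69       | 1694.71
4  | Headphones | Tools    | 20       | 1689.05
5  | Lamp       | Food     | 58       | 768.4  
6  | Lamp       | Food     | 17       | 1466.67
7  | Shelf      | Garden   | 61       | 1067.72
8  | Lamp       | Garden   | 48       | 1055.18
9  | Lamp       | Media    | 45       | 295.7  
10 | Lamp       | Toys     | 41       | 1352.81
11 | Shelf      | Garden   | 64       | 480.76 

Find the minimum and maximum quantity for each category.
SELECT category, MIN(quantity), MAX(quantity)
FROM sales
GROUP BY category

Result:
  Food: min=17, max=69
  Garden: min=48, max=64
  Media: min=45, max=45
  Tools: min=20, max=34
  Toys: min=41, max=67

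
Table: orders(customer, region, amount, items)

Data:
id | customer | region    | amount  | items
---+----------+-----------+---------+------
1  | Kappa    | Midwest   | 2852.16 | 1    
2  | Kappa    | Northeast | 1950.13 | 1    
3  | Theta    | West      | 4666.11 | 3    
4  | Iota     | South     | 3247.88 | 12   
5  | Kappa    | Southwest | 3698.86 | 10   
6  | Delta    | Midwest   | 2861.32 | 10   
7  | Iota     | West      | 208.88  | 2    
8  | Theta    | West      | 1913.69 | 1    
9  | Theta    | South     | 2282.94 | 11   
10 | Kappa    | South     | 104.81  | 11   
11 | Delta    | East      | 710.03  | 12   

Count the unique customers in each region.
SELECT region, COUNT(DISTINCT customer)
FROM orders
GROUP BY region

Result:
  East: 1 distinct
  Midwest: 2 distinct
  Northeast: 1 distinct
  South: 3 distinct
  Southwest: 1 distinct
  West: 2 distinct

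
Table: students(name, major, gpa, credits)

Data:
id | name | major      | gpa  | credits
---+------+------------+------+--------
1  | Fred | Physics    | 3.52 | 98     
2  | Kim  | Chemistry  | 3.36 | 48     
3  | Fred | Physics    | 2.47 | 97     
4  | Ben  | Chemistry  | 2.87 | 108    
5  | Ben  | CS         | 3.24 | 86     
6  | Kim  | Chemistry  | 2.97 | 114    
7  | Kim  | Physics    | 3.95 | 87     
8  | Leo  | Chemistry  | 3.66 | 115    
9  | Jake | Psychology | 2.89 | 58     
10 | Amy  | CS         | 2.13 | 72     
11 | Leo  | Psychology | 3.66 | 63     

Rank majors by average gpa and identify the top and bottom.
SELECT major, AVG(gpa)
FROM students
GROUP BY major
ORDER BY AVG(gpa)

All groups:
  CS: 2.69
  Chemistry: 3.22
  Psychology: 3.28
  Physics: 3.31

Highest: Physics (3.31)
Lowest: CS (2.69)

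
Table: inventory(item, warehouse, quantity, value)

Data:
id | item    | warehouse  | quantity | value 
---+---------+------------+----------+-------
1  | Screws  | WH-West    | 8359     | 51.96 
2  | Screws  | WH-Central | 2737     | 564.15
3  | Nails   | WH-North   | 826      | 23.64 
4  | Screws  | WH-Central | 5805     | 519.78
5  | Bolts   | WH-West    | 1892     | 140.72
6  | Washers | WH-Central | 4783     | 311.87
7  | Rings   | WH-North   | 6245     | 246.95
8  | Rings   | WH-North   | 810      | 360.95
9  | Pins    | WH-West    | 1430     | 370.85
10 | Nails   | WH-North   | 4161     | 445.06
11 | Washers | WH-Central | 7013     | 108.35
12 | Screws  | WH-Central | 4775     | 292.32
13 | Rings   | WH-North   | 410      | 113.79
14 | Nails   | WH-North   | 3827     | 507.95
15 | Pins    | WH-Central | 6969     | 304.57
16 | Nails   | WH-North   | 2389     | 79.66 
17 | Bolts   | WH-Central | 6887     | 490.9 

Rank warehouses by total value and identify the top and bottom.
SELECT warehouse, SUM(value)
FROM inventory
GROUP BY warehouse
ORDER BY SUM(value)

All groups:
  WH-West: 563.53
  WH-North: 1778.00
  WH-Central: 2591.94

Highest: WH-Central (2591.94)
Lowest: WH-West (563.53)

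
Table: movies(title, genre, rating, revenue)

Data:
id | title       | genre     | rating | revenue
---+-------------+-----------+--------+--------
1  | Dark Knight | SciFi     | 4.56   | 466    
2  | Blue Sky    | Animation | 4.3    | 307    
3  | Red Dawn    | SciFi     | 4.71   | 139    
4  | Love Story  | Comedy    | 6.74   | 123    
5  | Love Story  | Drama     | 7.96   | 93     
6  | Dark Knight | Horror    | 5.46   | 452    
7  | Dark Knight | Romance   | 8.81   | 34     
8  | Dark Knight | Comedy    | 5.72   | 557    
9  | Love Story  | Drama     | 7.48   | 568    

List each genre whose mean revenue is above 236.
SELECT genre, AVG(revenue)
FROM movies
GROUP BY genre
HAVING AVG(revenue) > 236

Result:
  Animation: avg=307.00
  Comedy: avg=340.00
  Drama: avg=330.50
  Horror: avg=452.00
  SciFi: avg=302.50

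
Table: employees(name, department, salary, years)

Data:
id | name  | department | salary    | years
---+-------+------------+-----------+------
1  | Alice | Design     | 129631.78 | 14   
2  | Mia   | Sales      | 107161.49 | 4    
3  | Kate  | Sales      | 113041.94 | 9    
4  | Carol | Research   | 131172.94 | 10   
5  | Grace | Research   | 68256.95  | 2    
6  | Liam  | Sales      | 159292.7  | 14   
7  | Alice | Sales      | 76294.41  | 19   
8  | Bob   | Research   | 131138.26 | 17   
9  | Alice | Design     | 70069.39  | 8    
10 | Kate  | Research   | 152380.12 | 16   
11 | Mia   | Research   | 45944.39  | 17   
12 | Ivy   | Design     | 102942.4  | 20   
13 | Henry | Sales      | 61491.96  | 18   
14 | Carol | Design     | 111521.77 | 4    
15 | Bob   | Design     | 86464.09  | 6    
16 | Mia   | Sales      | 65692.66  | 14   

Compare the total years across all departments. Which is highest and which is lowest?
SELECT department, SUM(years)
FROM employees
GROUP BY department
ORDER BY SUM(years)

All groups:
  Design: 52
  Research: 62
  Sales: 78

Highest: Sales (78)
Lowest: Design (52)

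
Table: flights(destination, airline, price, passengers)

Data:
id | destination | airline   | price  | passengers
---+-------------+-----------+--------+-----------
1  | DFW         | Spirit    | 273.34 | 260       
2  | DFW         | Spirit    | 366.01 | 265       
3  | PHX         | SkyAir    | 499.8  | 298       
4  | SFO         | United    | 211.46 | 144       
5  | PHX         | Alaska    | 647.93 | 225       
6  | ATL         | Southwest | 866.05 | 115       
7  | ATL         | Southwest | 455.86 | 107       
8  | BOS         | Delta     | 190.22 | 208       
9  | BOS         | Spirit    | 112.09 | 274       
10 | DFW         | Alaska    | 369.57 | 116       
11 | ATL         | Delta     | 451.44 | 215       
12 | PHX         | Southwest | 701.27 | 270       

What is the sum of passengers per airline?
SELECT airline, SUM(passengers) as result
FROM flights
GROUP BY airline

Result:
  Alaska: 341
  Delta: 423
  SkyAir: 298
  Southwest: 492
  Spirit: 799
  United: 144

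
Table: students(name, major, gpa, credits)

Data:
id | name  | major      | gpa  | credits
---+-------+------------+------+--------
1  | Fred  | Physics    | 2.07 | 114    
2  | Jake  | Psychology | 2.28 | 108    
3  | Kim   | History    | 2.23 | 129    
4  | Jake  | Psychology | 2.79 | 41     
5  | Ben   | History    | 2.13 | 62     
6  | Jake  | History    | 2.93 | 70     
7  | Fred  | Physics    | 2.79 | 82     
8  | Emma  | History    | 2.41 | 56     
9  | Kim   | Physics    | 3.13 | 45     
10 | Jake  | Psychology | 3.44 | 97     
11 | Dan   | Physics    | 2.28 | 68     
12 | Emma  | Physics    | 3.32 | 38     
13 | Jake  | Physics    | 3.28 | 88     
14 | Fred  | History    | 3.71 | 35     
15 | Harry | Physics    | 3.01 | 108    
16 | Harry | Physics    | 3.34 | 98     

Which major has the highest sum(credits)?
SELECT major, SUM(credits) as val
FROM students
GROUP BY major
ORDER BY val DESC
LIMIT 1

Result: Physics with sum(credits) = 641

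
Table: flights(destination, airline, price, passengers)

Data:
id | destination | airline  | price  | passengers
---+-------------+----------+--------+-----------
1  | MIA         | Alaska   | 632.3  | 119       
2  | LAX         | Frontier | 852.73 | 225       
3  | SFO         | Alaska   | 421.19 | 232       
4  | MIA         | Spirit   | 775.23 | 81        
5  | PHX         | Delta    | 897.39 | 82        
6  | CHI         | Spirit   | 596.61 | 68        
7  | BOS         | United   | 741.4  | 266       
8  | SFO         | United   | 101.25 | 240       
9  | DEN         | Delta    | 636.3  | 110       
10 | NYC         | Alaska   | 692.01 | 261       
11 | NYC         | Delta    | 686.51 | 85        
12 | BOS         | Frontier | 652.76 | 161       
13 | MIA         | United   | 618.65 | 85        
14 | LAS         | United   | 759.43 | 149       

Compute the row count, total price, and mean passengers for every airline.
SELECT airline,
       COUNT(*) as cnt,
       SUM(price) as total_price,
       AVG(passengers) as avg_passengers
FROM flights
GROUP BY airline

Result:
  Alaska: 3 records, 1745.50 total price, 204.00 avg passengers
  Delta: 3 records, 2220.20 total price, 92.33 avg passengers
  Frontier: 2 records, 1505.49 total price, 193.00 avg passengers
  Spirit: 2 records, 1371.84 total price, 74.50 avg passengers
  United: 4 records, 2220.73 total price, 185.00 avg passengers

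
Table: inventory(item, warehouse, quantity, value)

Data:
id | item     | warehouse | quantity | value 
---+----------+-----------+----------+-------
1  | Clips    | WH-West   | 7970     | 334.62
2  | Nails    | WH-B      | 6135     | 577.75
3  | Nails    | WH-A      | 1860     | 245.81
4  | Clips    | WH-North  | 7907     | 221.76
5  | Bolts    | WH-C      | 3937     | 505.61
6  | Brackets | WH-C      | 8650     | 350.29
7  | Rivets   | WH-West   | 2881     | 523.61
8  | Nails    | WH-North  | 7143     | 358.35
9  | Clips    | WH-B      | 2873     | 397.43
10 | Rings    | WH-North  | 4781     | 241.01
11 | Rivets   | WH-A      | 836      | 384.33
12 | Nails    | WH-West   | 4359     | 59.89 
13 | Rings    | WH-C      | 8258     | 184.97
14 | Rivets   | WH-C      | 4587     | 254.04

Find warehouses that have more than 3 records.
SELECT warehouse, COUNT(*) as cnt
FROM inventory
GROUP BY warehouse
HAVING COUNT(*) > 3

Result:
  WH-C: 4

Note: HAVING filters groups after aggregation, WHERE filters rows before.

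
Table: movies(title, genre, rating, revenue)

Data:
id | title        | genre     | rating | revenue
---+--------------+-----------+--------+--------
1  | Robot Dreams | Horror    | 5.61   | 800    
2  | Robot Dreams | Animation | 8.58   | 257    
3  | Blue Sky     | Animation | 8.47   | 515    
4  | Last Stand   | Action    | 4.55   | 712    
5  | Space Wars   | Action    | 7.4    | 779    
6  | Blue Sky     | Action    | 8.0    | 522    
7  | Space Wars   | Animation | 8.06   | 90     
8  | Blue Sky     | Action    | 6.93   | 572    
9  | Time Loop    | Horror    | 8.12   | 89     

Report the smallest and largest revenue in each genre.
SELECT genre, MIN(revenue), MAX(revenue)
FROM movies
GROUP BY genre

Result:
  Action: min=522, max=779
  Animation: min=90, max=515
  Horror: min=89, max=800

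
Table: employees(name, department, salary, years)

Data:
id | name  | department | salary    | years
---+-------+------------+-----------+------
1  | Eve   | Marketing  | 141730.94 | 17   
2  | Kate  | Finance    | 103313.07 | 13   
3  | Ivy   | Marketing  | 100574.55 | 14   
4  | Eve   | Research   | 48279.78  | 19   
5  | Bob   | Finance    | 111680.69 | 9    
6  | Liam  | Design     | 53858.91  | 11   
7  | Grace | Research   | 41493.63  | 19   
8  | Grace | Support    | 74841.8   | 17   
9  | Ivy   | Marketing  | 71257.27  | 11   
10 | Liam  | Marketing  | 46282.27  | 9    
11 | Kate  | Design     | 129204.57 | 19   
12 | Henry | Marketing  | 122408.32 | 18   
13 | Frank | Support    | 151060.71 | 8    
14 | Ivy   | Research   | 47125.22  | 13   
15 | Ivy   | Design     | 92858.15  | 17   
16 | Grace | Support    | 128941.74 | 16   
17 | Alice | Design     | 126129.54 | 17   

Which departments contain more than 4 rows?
SELECT department, COUNT(*) as cnt
FROM employees
GROUP BY department
HAVING COUNT(*) > 4

Result:
  Marketing: 5

Note: HAVING filters groups after aggregation, WHERE filters rows before.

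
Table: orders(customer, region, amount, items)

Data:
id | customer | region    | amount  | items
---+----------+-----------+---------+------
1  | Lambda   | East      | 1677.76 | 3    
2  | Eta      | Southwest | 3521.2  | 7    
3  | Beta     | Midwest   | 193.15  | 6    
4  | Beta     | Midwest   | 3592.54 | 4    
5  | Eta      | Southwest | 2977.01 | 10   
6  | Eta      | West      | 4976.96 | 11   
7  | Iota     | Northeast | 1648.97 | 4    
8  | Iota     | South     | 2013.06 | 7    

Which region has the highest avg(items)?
SELECT region, AVG(items) as val
FROM orders
GROUP BY region
ORDER BY val DESC
LIMIT 1

Result: West with avg(items) = 11.00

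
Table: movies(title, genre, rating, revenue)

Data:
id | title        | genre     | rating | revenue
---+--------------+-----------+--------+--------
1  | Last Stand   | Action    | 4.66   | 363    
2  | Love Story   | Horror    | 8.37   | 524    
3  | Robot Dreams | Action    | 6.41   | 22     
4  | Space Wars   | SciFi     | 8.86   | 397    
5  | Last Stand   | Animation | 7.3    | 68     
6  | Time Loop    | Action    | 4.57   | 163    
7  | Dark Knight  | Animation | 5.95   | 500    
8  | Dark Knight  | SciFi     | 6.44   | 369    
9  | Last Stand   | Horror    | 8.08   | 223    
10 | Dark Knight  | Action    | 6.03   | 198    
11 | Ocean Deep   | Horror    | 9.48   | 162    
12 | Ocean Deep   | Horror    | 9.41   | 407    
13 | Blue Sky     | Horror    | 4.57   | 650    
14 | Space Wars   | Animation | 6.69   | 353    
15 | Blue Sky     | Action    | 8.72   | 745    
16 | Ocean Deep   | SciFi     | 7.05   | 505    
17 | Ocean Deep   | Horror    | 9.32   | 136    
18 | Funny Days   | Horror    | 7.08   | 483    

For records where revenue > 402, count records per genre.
SELECT genre, COUNT(*)
FROM movies
WHERE revenue > 402
GROUP BY genre

Note: WHERE filters rows before grouping.

Result:
  Action: 1
  Animation: 1
  Horror: 4
  SciFi: 1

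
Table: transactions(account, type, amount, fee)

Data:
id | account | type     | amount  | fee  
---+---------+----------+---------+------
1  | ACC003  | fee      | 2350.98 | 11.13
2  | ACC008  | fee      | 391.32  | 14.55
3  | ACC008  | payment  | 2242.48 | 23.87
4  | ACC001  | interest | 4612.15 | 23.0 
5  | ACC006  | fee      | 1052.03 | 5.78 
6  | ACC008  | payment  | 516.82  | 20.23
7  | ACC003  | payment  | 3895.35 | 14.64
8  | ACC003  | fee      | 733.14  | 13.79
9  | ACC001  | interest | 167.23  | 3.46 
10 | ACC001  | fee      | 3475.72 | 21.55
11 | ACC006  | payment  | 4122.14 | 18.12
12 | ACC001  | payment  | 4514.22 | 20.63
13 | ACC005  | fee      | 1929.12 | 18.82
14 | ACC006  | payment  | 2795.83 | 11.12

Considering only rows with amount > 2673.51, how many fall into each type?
SELECT type, COUNT(*)
FROM transactions
WHERE amount > 2673.51
GROUP BY type

Note: WHERE filters rows before grouping.

Result:
  fee: 1
  interest: 1
  payment: 4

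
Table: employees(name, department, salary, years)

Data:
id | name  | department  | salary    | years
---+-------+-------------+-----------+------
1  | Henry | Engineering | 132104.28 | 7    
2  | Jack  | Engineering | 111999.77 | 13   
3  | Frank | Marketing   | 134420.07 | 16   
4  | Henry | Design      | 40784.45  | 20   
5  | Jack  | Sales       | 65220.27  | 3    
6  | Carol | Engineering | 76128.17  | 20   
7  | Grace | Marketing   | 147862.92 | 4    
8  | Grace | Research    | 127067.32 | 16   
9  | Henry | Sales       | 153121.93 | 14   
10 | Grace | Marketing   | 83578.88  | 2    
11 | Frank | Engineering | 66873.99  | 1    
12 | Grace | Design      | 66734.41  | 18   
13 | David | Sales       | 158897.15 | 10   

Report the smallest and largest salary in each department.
SELECT department, MIN(salary), MAX(salary)
FROM employees
GROUP BY department

Result:
  Design: min=40784.45, max=66734.41
  Engineering: min=66873.99, max=132104.28
  Marketing: min=83578.88, max=147862.92
  Research: min=127067.32, max=127067.32
  Sales: min=65220.27, max=158897.15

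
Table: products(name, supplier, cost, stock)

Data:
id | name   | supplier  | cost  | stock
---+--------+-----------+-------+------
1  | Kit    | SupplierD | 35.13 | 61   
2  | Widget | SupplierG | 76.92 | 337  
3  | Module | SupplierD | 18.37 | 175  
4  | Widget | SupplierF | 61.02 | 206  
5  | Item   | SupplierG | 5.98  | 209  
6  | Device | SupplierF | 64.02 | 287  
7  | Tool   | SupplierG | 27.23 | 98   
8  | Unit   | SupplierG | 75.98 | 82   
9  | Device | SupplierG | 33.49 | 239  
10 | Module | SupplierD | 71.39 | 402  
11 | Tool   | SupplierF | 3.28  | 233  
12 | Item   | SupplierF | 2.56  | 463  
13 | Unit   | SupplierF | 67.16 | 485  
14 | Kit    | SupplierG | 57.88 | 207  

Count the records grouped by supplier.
SELECT supplier, COUNT(*) as count
FROM products
GROUP BY supplier

Result:
  SupplierD: 3
  SupplierF: 5
  SupplierG: 6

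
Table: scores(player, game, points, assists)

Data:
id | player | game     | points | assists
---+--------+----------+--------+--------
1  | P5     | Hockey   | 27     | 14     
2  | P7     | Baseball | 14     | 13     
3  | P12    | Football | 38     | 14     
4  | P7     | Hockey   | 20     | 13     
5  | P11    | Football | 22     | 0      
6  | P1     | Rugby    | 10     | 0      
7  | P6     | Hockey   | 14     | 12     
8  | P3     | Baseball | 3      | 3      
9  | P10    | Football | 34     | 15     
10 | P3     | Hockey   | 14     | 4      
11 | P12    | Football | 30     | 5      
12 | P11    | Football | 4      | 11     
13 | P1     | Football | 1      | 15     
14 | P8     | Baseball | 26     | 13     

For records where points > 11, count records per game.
SELECT game, COUNT(*)
FROM scores
WHERE points > 11
GROUP BY game

Note: WHERE filters rows before grouping.

Result:
  Baseball: 2
  Football: 4
  Hockey: 4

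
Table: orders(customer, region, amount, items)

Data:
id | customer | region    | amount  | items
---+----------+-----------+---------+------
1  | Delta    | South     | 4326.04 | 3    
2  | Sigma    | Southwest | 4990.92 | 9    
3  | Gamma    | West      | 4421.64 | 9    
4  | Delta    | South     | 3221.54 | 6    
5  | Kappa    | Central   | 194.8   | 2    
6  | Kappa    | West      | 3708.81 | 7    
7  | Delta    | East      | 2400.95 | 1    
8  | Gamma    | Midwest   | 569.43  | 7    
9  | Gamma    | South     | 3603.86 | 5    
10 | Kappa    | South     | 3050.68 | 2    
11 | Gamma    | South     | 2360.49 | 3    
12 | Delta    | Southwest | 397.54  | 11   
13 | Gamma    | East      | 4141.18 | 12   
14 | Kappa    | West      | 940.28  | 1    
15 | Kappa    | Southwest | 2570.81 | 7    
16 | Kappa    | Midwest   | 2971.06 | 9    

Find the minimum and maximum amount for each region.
SELECT region, MIN(amount), MAX(amount)
FROM orders
GROUP BY region

Result:
  Central: min=194.80, max=194.80
  East: min=2400.95, max=4141.18
  Midwest: min=569.43, max=2971.06
  South: min=2360.49, max=4326.04
  Southwest: min=397.54, max=4990.92
  West: min=940.28, max=4421.64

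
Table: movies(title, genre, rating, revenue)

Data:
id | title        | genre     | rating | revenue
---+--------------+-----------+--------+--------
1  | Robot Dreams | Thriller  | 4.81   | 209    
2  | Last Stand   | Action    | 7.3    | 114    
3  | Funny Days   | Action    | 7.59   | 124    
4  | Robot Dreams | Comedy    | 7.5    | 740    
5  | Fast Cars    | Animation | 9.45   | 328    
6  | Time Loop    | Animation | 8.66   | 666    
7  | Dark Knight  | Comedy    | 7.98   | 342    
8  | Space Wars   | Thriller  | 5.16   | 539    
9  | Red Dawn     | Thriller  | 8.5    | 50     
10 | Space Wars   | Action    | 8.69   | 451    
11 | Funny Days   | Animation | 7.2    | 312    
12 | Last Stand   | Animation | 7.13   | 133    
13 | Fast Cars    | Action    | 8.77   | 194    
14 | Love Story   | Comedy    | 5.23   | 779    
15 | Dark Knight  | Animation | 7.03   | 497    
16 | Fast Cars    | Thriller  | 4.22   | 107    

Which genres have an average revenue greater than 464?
SELECT genre, AVG(revenue)
FROM movies
GROUP BY genre
HAVING AVG(revenue) > 464

Result:
  Comedy: avg=620.33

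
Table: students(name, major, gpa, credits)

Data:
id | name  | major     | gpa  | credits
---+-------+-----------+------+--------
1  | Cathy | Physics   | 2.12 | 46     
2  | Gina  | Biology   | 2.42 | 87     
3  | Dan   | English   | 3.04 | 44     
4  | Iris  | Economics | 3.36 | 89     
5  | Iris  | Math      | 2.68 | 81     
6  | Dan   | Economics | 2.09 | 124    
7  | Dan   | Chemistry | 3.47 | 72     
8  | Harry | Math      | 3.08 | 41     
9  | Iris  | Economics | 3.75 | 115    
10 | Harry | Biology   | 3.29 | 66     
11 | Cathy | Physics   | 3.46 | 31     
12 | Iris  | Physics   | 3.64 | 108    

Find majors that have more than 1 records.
SELECT major, COUNT(*) as cnt
FROM students
GROUP BY major
HAVING COUNT(*) > 1

Result:
  Biology: 2
  Economics: 3
  Math: 2
  Physics: 3

Note: HAVING filters groups after aggregation, WHERE filters rows before.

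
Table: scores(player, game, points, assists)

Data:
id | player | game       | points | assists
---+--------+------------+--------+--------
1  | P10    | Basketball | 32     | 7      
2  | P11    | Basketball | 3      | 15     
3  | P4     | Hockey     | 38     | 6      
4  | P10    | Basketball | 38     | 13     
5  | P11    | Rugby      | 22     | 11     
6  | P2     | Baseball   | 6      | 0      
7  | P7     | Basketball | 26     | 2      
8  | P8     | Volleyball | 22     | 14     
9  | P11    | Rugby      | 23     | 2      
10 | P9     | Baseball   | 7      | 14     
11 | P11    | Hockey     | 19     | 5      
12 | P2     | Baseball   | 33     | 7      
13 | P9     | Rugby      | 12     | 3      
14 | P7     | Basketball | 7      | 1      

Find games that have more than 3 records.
SELECT game, COUNT(*) as cnt
FROM scores
GROUP BY game
HAVING COUNT(*) > 3

Result:
  Basketball: 5

Note: HAVING filters groups after aggregation, WHERE filters rows before.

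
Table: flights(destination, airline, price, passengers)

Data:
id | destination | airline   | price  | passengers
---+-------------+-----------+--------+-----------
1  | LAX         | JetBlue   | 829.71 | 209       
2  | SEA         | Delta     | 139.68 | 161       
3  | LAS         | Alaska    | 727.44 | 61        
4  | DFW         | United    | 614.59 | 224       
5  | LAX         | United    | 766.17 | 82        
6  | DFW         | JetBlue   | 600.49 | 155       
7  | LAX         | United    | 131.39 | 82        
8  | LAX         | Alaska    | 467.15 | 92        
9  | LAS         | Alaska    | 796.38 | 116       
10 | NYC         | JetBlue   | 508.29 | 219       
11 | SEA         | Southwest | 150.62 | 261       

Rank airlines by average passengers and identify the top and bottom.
SELECT airline, AVG(passengers)
FROM flights
GROUP BY airline
ORDER BY AVG(passengers)

All groups:
  Alaska: 89.67
  United: 129.33
  Delta: 161.00
  JetBlue: 194.33
  Southwest: 261.00

Highest: Southwest (261.00)
Lowest: Alaska (89.67)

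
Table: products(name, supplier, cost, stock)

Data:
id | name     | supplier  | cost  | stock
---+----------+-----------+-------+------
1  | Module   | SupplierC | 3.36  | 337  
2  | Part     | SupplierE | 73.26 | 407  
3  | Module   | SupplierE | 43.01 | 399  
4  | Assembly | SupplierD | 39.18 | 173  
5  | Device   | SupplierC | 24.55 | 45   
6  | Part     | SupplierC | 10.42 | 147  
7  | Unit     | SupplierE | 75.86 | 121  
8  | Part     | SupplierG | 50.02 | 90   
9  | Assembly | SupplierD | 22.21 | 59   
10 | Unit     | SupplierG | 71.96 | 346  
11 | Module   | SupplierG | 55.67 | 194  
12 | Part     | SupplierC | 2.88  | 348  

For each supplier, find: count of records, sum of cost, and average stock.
SELECT supplier,
       COUNT(*) as cnt,
       SUM(cost) as total_cost,
       AVG(stock) as avg_stock
FROM products
GROUP BY supplier

Result:
  SupplierC: 4 records, 41.21 total cost, 219.25 avg stock
  SupplierD: 2 records, 61.39 total cost, 116.00 avg stock
  SupplierE: 3 records, 192.13 total cost, 309.00 avg stock
  SupplierG: 3 records, 177.65 total cost, 210.00 avg stock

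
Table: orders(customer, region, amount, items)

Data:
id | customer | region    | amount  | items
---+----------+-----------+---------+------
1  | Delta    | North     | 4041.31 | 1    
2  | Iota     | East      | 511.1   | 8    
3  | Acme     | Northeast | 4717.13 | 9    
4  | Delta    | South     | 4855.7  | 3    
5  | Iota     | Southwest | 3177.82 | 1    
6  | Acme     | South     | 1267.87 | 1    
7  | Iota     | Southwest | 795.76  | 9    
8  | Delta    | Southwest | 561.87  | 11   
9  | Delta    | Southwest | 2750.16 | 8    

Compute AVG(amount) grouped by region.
SELECT region, AVG(amount) as result
FROM orders
GROUP BY region

Result:
  East: 511.10
  North: 4041.31
  Northeast: 4717.13
  South: 3061.79
  Southwest: 1821.40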